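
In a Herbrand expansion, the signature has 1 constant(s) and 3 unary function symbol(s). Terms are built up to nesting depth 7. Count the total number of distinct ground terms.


Herbrand terms by depth:
Depth 0: 1 constants
Depth 1: 3 new terms (running total: 4)
Depth 2: 9 new terms (running total: 13)
Depth 3: 27 new terms (running total: 40)
Depth 4: 81 new terms (running total: 121)
Depth 5: 243 new terms (running total: 364)
Depth 6: 729 new terms (running total: 1093)
Depth 7: 2187 new terms (running total: 3280)
Total distinct ground terms = 3280

3280


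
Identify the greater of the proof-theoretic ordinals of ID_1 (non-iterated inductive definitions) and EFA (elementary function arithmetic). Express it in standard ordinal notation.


Proof-theoretic ordinal of ID_1 (non-iterated inductive definitions): psi_0(epsilon_{Omega+1})
Proof-theoretic ordinal of EFA (elementary function arithmetic): omega^3
Comparing: omega^3 < psi_0(epsilon_{Omega+1}).
The larger ordinal is psi_0(epsilon_{Omega+1}) (from ID_1 (non-iterated inductive definitions)).

psi_0(epsilon_{Omega+1})


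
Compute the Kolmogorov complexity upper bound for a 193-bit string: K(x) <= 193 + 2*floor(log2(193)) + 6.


floor(log2(193)) = 7
2 * 7 = 14
K(x) <= 193 + 14 + 6 = 213

213


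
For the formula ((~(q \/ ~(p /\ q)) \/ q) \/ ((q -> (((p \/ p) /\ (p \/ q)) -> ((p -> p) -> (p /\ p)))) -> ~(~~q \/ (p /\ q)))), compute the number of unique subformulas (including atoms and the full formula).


Formula: ((~(q \/ ~(p /\ q)) \/ q) \/ ((q -> (((p \/ p) /\ (p \/ q)) -> ((p -> p) -> (p /\ p)))) -> ~(~~q \/ (p /\ q))))
Subformulas found:
  1. q
  2. p
  3. ~q
  4. ~~q
  5. (p \/ p)
  6. (p /\ q)
  7. (p -> p)
  8. (p \/ q)
  9. (p /\ p)
  10. ~(p /\ q)
  11. (q \/ ~(p /\ q))
  12. (~~q \/ (p /\ q))
  13. ~(q \/ ~(p /\ q))
  14. ~(~~q \/ (p /\ q))
  15. ((p \/ p) /\ (p \/ q))
  16. ((p -> p) -> (p /\ p))
  17. (~(q \/ ~(p /\ q)) \/ q)
  18. (((p \/ p) /\ (p \/ q)) -> ((p -> p) -> (p /\ p)))
  19. (q -> (((p \/ p) /\ (p \/ q)) -> ((p -> p) -> (p /\ p))))
  20. ((q -> (((p \/ p) /\ (p \/ q)) -> ((p -> p) -> (p /\ p)))) -> ~(~~q \/ (p /\ q)))
  21. ((~(q \/ ~(p /\ q)) \/ q) \/ ((q -> (((p \/ p) /\ (p \/ q)) -> ((p -> p) -> (p /\ p)))) -> ~(~~q \/ (p /\ q))))
Total distinct subformulas = 21

21


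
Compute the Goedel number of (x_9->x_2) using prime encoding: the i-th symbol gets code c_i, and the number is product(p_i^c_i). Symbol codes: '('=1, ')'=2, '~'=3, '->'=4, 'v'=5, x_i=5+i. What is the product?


Formula: (x_9->x_2)
Symbol codes: [1, 14, 4, 7, 2]
Primes: [2, 3, 5, 7, 11]
p_1^1 = 2^1 = 2
p_2^14 = 3^14 = 4782969
p_3^4 = 5^4 = 625
p_4^7 = 7^7 = 823543
p_5^2 = 11^2 = 121
Product = 595770821674008750

595770821674008750


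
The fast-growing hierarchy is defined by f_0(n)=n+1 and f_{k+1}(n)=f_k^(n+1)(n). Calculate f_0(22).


f_0(22) = 22 + 1 = 23

23


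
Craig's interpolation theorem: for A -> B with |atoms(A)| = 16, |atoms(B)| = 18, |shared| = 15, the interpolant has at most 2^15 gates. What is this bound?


Shared atoms = 15
Craig interpolant size bound = 2^15
= 32768

32768


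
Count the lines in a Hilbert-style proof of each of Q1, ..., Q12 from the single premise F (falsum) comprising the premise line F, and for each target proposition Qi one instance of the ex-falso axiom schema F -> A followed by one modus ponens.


Ex falso, line by line:
- 1 premise line (F)
- 12 targets, each needing 1 axiom instance (F -> Qi) + 1 MP = 2 lines: 2 * 12 = 24
Total = 1 + 24 = 25 lines.

25


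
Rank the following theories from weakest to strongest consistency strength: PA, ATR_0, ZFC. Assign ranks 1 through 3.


Ordering by consistency strength:
1. PA
2. ATR_0
3. ZFC


PA=1, ATR_0=2, ZFC=3


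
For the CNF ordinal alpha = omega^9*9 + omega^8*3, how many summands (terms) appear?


CNF: omega^9*9 + omega^8*3
Count the summands separated by '+':
  term 1: omega^9*9
  term 2: omega^8*3
Total terms = 2

2


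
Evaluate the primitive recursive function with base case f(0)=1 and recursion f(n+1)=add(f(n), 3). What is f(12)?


f(0) = 1
f(1) = add(f(0), 3) = add(1, 3) = 4
f(2) = add(f(1), 3) = add(4, 3) = 7
f(3) = add(f(2), 3) = add(7, 3) = 10
f(4) = add(f(3), 3) = add(10, 3) = 13
f(5) = add(f(4), 3) = add(13, 3) = 16
f(6) = add(f(5), 3) = add(16, 3) = 19
f(7) = add(f(6), 3) = add(19, 3) = 22
f(8) = add(f(7), 3) = add(22, 3) = 25
f(9) = add(f(8), 3) = add(25, 3) = 28
f(10) = add(f(9), 3) = add(28, 3) = 31
f(11) = add(f(10), 3) = add(31, 3) = 34
f(12) = add(f(11), 3) = add(34, 3) = 37


37


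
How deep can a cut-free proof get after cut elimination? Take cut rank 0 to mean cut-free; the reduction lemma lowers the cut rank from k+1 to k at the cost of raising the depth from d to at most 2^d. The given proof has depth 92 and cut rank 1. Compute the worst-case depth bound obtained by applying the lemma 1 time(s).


Each rank reduction sends depth d to at most 2^d; cut rank r needs r reductions.
2_0(92) = 92
2_1(92) = 2^92 = 4951760157141521099596496896
Cut-free depth bound = 4951760157141521099596496896

4951760157141521099596496896


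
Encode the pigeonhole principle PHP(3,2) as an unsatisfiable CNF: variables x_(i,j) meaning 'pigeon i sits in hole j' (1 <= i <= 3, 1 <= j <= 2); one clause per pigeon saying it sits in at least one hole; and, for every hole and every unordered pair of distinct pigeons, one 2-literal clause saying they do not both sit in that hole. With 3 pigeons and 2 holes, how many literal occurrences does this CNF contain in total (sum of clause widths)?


PHP(3,2): 3 pigeons, 2 holes, 3*2 = 6 variables.
- pigeon clauses: one per pigeon -> 3 clauses of width 2 -> 6 literals
- hole clauses: 2 holes * C(3,2) = 2 * 3 -> 6 clauses of width 2 -> 12 literals
Total literal occurrences = 6 + 12 = 18

18


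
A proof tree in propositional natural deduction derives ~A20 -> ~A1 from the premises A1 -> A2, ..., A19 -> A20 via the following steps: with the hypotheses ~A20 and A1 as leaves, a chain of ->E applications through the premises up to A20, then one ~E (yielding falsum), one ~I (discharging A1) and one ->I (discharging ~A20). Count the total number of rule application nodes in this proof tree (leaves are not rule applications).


From hypothesis A1, 19 ->E steps along the 19 premises yield A20.
~E with hypothesis ~A20 gives falsum (1 node); ~I discharging A1 gives ~A1 (1 node); ->I discharging ~A20 gives the goal (1 node).
Total = 19 + 3 = 22 inference nodes.

22


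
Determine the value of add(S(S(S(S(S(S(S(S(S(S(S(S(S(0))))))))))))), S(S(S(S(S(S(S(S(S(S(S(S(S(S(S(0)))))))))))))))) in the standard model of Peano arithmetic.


add(S^13(0), S^15(0)):
S^13(0) = 13
S^15(0) = 15
13 + 15 = 28

28


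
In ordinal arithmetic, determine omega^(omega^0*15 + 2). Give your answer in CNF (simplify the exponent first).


omega^(omega^0*15 + 2):
omega^0 = 1, so the exponent is 15 + 2 = 17 (finite ordinal addition).
Result = omega^17, already a single CNF term.

omega^17


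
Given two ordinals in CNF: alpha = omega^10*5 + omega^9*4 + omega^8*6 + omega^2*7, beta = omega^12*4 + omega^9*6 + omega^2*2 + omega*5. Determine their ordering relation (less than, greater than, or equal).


Compare term by term from highest exponent:
alpha = omega^10*5 + omega^9*4 + omega^8*6 + omega^2*7
beta = omega^12*4 + omega^9*6 + omega^2*2 + omega*5
Term 1: alpha has omega^10*5, beta has omega^12*4
Term 2: alpha has omega^9*4, beta has omega^9*6
Term 3: alpha has omega^8*6, beta has omega^2*2
Term 4: alpha has omega^2*7, beta has omega^1*5
Result: alpha < beta

alpha < beta


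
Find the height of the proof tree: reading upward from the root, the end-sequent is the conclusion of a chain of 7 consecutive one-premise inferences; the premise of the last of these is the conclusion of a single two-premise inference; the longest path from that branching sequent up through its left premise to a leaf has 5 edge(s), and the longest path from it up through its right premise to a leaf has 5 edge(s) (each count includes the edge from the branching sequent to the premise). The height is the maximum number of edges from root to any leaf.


Longest path through the left premise: 5 edges (measured from the branching sequent)
Longest path through the right premise: 5 edges
Height of the subtree rooted at the branching sequent: max(5, 5) = 5
The branching sequent sits 7 edges above the root (the chain of one-premise inferences), so height = 5 + 7 = 12

12


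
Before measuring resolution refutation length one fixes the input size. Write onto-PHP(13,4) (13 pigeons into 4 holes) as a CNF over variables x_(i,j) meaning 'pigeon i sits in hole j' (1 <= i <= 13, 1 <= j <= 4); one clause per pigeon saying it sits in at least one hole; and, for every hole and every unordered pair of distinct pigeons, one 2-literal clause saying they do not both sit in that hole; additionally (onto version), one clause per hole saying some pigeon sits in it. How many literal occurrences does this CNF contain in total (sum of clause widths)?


onto-PHP(13,4): 13 pigeons, 4 holes, 13*4 = 52 variables.
- pigeon clauses: one per pigeon -> 13 clauses of width 4 -> 52 literals
- hole clauses: 4 holes * C(13,2) = 4 * 78 -> 312 clauses of width 2 -> 624 literals
- onto clauses: one per hole -> 4 clauses of width 13 -> 52 literals
Total literal occurrences = 52 + 624 + 52 = 728

728


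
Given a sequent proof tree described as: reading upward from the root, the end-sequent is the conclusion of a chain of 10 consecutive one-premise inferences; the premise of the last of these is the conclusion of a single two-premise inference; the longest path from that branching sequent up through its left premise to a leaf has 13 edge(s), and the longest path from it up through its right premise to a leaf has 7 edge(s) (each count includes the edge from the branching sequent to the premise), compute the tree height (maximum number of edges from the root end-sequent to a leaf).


Longest path through the left premise: 13 edges (measured from the branching sequent)
Longest path through the right premise: 7 edges
Height of the subtree rooted at the branching sequent: max(13, 7) = 13
The branching sequent sits 10 edges above the root (the chain of one-premise inferences), so height = 13 + 10 = 23

23


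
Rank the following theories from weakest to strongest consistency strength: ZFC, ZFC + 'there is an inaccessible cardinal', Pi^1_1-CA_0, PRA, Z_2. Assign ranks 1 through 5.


Ordering by consistency strength:
1. PRA
2. Pi^1_1-CA_0
3. Z_2
4. ZFC
5. ZFC + 'there is an inaccessible cardinal'


ZFC=4, ZFC + 'there is an inaccessible cardinal'=5, Pi^1_1-CA_0=2, PRA=1, Z_2=3


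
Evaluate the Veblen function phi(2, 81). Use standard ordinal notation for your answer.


phi(2, 81):
phi(2, beta) = zeta_beta (the beta-th zeta number, fixed point of epsilon).
phi(2, 81) = zeta_81

zeta_81


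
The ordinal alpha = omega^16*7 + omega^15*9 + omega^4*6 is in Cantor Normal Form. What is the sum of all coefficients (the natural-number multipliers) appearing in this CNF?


CNF: omega^16*7 + omega^15*9 + omega^4*6
Coefficients: 7 + 9 + 6 = 22

22


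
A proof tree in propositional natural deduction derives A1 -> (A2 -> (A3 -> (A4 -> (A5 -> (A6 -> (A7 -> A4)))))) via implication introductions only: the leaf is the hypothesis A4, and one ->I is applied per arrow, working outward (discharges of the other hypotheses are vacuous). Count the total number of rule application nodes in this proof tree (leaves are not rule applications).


The formula has 7 arrows (->); its innermost consequent A4 is one of the antecedents,
so the proof starts from the hypothesis leaf A4 (not a rule application) and closes one arrow per ->I.
Building A1 -> (A2 -> (A3 -> (A4 -> (A5 -> (A6 -> (A7 -> A4)))))) therefore takes 7 nested implication introductions.
Total inference nodes = 7

7


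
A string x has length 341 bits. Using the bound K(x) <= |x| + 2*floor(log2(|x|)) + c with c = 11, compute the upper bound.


floor(log2(341)) = 8
2 * 8 = 16
K(x) <= 341 + 16 + 11 = 368

368


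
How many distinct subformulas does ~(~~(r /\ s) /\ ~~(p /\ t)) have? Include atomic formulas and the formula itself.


Formula: ~(~~(r /\ s) /\ ~~(p /\ t))
Subformulas found:
  1. s
  2. r
  3. t
  4. p
  5. (r /\ s)
  6. (p /\ t)
  7. ~(p /\ t)
  8. ~(r /\ s)
  9. ~~(r /\ s)
  10. ~~(p /\ t)
  11. (~~(r /\ s) /\ ~~(p /\ t))
  12. ~(~~(r /\ s) /\ ~~(p /\ t))
Total distinct subformulas = 12

12


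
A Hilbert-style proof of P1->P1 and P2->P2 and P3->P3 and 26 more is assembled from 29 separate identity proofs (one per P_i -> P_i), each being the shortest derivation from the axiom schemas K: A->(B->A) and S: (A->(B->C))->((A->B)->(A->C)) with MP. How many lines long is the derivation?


The shortest proof of A->A from K and S in the Hilbert calculus has exactly 5 lines:
(1) K instance A->((A->A)->A), (2) S instance, (3) MP on 1,2, (4) K instance A->(A->A), (5) MP on 3,4.
For 29 independent identities: 29 * 5 = 145 lines total.

145


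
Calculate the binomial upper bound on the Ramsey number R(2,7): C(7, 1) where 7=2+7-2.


R(2,7) <= C(2+7-2, 2-1) = C(7, 1)
C(7, 1) = 7! / (1! * 6!)
= 7

7


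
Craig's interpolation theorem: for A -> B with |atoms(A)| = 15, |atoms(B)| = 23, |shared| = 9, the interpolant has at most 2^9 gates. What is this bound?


Shared atoms = 9
Craig interpolant size bound = 2^9
= 512

512


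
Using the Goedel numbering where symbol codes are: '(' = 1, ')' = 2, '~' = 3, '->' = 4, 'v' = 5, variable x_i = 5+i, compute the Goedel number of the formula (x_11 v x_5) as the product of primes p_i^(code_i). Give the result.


Formula: (x_11 v x_5)
Symbol codes: [1, 16, 5, 10, 2]
Primes: [2, 3, 5, 7, 11]
p_1^1 = 2^1 = 2
p_2^16 = 3^16 = 43046721
p_3^5 = 5^5 = 3125
p_4^10 = 7^10 = 282475249
p_5^2 = 11^2 = 121
Product = 9195722632538325056250

9195722632538325056250


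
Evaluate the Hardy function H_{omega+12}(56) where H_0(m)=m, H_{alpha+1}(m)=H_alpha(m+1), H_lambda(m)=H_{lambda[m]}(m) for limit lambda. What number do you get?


H_{omega+12}(56):
Unwind the 12 successor steps: H_{omega+12}(56) = H_omega(56+12) = H_omega(68).
H_omega(m) = H_m(m) = m + m = 2m.
Result = 2 * 68 = 136

136


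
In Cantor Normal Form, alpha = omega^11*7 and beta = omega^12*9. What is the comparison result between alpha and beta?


Compare term by term from highest exponent:
alpha = omega^11*7
beta = omega^12*9
Term 1: alpha has omega^11*7, beta has omega^12*9
Result: alpha < beta

alpha < beta


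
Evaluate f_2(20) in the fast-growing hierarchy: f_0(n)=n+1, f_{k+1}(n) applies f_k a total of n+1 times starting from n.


f_2(20) = f_1^21(20)
f_1(m) = 2m + 1.
Iterating: f_1^k(n) = 2^k*(n+1) - 1.
f_2(20) = 2^21*(20+1) - 1 = 2097152*21 - 1 = 44040191

44040191


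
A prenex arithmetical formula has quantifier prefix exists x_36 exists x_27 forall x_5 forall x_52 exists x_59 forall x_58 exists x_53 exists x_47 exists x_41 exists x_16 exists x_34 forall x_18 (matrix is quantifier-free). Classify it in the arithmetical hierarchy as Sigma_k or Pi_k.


Leading quantifier is exists, so the class is Sigma.
Number of quantifier blocks = alternations + 1 = 5 + 1 = 6.
Classification: Sigma_6

Sigma_6


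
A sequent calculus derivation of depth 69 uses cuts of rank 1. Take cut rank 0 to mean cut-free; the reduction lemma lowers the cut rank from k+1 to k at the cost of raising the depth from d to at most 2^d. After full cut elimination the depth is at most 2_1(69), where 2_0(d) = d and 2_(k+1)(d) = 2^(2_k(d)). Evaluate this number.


Each rank reduction sends depth d to at most 2^d; cut rank r needs r reductions.
2_0(69) = 69
2_1(69) = 2^69 = 590295810358705651712
Cut-free depth bound = 590295810358705651712

590295810358705651712


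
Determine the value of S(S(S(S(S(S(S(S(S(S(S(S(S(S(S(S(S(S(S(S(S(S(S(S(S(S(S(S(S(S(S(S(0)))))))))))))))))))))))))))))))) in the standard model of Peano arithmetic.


Counting successors applied to 0:
32 applications of S to 0 = 32

32


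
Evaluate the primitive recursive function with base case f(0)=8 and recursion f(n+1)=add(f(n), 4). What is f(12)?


f(0) = 8
f(1) = add(f(0), 4) = add(8, 4) = 12
f(2) = add(f(1), 4) = add(12, 4) = 16
f(3) = add(f(2), 4) = add(16, 4) = 20
f(4) = add(f(3), 4) = add(20, 4) = 24
f(5) = add(f(4), 4) = add(24, 4) = 28
f(6) = add(f(5), 4) = add(28, 4) = 32
f(7) = add(f(6), 4) = add(32, 4) = 36
f(8) = add(f(7), 4) = add(36, 4) = 40
f(9) = add(f(8), 4) = add(40, 4) = 44
f(10) = add(f(9), 4) = add(44, 4) = 48
f(11) = add(f(10), 4) = add(48, 4) = 52
f(12) = add(f(11), 4) = add(52, 4) = 56


56


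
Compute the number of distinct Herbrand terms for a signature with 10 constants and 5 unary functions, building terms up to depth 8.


Herbrand terms by depth:
Depth 0: 10 constants
Depth 1: 50 new terms (running total: 60)
Depth 2: 250 new terms (running total: 310)
Depth 3: 1250 new terms (running total: 1560)
Depth 4: 6250 new terms (running total: 7810)
Depth 5: 31250 new terms (running total: 39060)
Depth 6: 156250 new terms (running total: 195310)
Depth 7: 781250 new terms (running total: 976560)
Depth 8: 3906250 new terms (running total: 4882810)
Total distinct ground terms = 4882810

4882810


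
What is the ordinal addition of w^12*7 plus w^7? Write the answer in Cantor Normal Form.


Ordinal addition w^12*7 + w^7:
Leading exponent of alpha (12) > leading exponent of beta (7).
Since alpha's term has higher exponent than beta's leading term,
the sum is simply alpha followed by beta.
Result = w^12*7 + w^7

w^12*7 + w^7


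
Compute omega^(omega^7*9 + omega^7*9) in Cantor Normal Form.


omega^(omega^7*9 + omega^7*9):
Both terms of the exponent have the same exponent 7, so they merge: omega^7*9 + omega^7*9 = omega^7*(9+9) = omega^7*18.
omega raised to a CNF ordinal is a single CNF term: Result = omega^(omega^7*18)

omega^(omega^7*18)


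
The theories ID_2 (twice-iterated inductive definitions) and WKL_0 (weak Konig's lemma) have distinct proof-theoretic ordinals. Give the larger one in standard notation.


Proof-theoretic ordinal of ID_2 (twice-iterated inductive definitions): psi_0(epsilon_{Omega_2+1})
Proof-theoretic ordinal of WKL_0 (weak Konig's lemma): omega^omega
Comparing: omega^omega < psi_0(epsilon_{Omega_2+1}).
The larger ordinal is psi_0(epsilon_{Omega_2+1}) (from ID_2 (twice-iterated inductive definitions)).

psi_0(epsilon_{Omega_2+1})


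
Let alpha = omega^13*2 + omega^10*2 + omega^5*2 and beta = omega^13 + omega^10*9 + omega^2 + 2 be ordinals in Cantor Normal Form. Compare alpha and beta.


Compare term by term from highest exponent:
alpha = omega^13*2 + omega^10*2 + omega^5*2
beta = omega^13 + omega^10*9 + omega^2 + 2
Term 1: alpha has omega^13*2, beta has omega^13*1
Term 2: alpha has omega^10*2, beta has omega^10*9
Term 3: alpha has omega^5*2, beta has omega^2*1
Term 4: alpha has omega^0*0, beta has omega^0*2
Result: alpha > beta

alpha > beta


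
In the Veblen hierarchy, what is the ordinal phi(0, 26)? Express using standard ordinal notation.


phi(0, 26):
phi(0, beta) = omega^beta by definition.
phi(0, 26) = omega^26

omega^26


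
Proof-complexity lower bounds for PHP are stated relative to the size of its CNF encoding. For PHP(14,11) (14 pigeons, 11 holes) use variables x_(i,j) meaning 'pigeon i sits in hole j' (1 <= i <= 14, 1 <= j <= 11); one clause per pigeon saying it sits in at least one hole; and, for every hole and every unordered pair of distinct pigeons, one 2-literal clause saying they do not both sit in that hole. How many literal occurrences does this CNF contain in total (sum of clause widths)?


PHP(14,11): 14 pigeons, 11 holes, 14*11 = 154 variables.
- pigeon clauses: one per pigeon -> 14 clauses of width 11 -> 154 literals
- hole clauses: 11 holes * C(14,2) = 11 * 91 -> 1001 clauses of width 2 -> 2002 literals
Total literal occurrences = 154 + 2002 = 2156

2156


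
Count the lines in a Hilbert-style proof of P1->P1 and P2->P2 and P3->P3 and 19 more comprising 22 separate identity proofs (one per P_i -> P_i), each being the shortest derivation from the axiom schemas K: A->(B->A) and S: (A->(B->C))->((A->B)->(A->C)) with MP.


The shortest proof of A->A from K and S in the Hilbert calculus has exactly 5 lines:
(1) K instance A->((A->A)->A), (2) S instance, (3) MP on 1,2, (4) K instance A->(A->A), (5) MP on 3,4.
For 22 independent identities: 22 * 5 = 110 lines total.

110


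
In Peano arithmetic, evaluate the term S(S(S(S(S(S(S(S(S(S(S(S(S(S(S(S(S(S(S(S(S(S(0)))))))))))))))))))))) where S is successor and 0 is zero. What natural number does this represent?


Counting successors applied to 0:
22 applications of S to 0 = 22

22


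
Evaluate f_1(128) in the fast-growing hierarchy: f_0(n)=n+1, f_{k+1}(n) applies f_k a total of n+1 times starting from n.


f_1(128) = f_0^129(128)
f_0 adds 1 each time, applied 129 times.
f_1(128) = 128 + 129 = 257

257


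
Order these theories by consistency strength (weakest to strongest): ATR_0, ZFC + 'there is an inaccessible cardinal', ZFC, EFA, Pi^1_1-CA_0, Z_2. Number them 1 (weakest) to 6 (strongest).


Ordering by consistency strength:
1. EFA
2. ATR_0
3. Pi^1_1-CA_0
4. Z_2
5. ZFC
6. ZFC + 'there is an inaccessible cardinal'


ATR_0=2, ZFC + 'there is an inaccessible cardinal'=6, ZFC=5, EFA=1, Pi^1_1-CA_0=3, Z_2=4


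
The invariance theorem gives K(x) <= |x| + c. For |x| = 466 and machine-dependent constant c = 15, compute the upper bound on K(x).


K(x) <= |x| + c = 466 + 15 = 481

481


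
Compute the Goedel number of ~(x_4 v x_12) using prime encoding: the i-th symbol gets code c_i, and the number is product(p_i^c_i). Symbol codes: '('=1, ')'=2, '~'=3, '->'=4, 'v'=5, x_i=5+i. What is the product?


Formula: ~(x_4 v x_12)
Symbol codes: [3, 1, 9, 5, 17, 2]
Primes: [2, 3, 5, 7, 11, 13]
p_1^3 = 2^3 = 8
p_2^1 = 3^1 = 3
p_3^9 = 5^9 = 1953125
p_4^5 = 7^5 = 16807
p_5^17 = 11^17 = 505447028499293771
p_6^2 = 13^2 = 169
Product = 67296710022652009647857484375000

67296710022652009647857484375000


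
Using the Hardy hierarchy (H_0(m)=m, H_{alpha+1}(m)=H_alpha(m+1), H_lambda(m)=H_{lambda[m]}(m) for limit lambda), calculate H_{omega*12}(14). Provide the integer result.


H_{omega*12}(14):
For the Hardy hierarchy, H_{omega*k}(n) = 2^k * n.
2^12 = 4096.
4096 * 14 = 57344

57344


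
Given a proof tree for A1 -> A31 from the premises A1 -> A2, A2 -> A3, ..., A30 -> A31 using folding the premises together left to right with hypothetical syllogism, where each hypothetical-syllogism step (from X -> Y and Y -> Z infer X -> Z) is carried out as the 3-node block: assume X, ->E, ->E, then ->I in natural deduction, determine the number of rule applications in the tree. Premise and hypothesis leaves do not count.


There are 30 premises in the chain. The first HS step combines premises 1 and 2; each further premise needs one more HS step.
So 30 premises require 30 - 1 = 29 hypothetical-syllogism steps.
Each HS step uses 3 inference nodes (->E, ->E, ->I).
29 * 3 = 87 total inference nodes.

87


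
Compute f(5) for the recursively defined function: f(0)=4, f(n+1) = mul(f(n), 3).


f(0) = 4
f(1) = mul(f(0), 3) = mul(4, 3) = 12
f(2) = mul(f(1), 3) = mul(12, 3) = 36
f(3) = mul(f(2), 3) = mul(36, 3) = 108
f(4) = mul(f(3), 3) = mul(108, 3) = 324
f(5) = mul(f(4), 3) = mul(324, 3) = 972


972


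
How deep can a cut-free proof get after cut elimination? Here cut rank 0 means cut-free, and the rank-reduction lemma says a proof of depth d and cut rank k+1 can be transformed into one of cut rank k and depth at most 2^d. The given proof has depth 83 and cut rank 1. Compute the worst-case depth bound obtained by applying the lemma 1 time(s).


Each rank reduction sends depth d to at most 2^d; cut rank r needs r reductions.
2_0(83) = 83
2_1(83) = 2^83 = 9671406556917033397649408
Cut-free depth bound = 9671406556917033397649408

9671406556917033397649408


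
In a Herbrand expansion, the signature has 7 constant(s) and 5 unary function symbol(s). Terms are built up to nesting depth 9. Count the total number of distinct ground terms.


Herbrand terms by depth:
Depth 0: 7 constants
Depth 1: 35 new terms (running total: 42)
Depth 2: 175 new terms (running total: 217)
Depth 3: 875 new terms (running total: 1092)
Depth 4: 4375 new terms (running total: 5467)
Depth 5: 21875 new terms (running total: 27342)
Depth 6: 109375 new terms (running total: 136717)
Depth 7: 546875 new terms (running total: 683592)
Depth 8: 2734375 new terms (running total: 3417967)
Depth 9: 13671875 new terms (running total: 17089842)
Total distinct ground terms = 17089842

17089842


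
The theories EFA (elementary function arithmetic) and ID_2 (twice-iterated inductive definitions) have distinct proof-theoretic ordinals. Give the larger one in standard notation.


Proof-theoretic ordinal of EFA (elementary function arithmetic): omega^3
Proof-theoretic ordinal of ID_2 (twice-iterated inductive definitions): psi_0(epsilon_{Omega_2+1})
Comparing: omega^3 < psi_0(epsilon_{Omega_2+1}).
The larger ordinal is psi_0(epsilon_{Omega_2+1}) (from ID_2 (twice-iterated inductive definitions)).

psi_0(epsilon_{Omega_2+1})


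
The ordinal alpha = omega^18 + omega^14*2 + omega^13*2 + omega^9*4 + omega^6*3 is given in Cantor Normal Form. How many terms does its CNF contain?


CNF: omega^18 + omega^14*2 + omega^13*2 + omega^9*4 + omega^6*3
Count the summands separated by '+':
  term 1: omega^18
  term 2: omega^14*2
  term 3: omega^13*2
  term 4: omega^9*4
  term 5: omega^6*3
Total terms = 5

5


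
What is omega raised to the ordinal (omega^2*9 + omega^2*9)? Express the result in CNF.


omega^(omega^2*9 + omega^2*9):
Both terms of the exponent have the same exponent 2, so they merge: omega^2*9 + omega^2*9 = omega^2*(9+9) = omega^2*18.
omega raised to a CNF ordinal is a single CNF term: Result = omega^(omega^2*18)

omega^(omega^2*18)


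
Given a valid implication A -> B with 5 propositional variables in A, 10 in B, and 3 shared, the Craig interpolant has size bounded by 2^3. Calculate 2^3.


Shared atoms = 3
Craig interpolant size bound = 2^3
= 8

8


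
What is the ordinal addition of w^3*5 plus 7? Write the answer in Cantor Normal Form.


Ordinal addition w^3*5 + 7:
Leading exponent of alpha (3) > leading exponent of beta (0).
Since alpha's term has higher exponent than beta's leading term,
the sum is simply alpha followed by beta.
Result = w^3*5 + 7

w^3*5 + 7


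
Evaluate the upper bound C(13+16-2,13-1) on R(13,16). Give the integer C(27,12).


R(13,16) <= C(13+16-2, 13-1) = C(27, 12)
C(27, 12) = 27! / (12! * 15!)
= 17383860

17383860


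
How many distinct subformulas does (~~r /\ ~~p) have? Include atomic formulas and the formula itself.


Formula: (~~r /\ ~~p)
Subformulas found:
  1. r
  2. p
  3. ~p
  4. ~r
  5. ~~p
  6. ~~r
  7. (~~r /\ ~~p)
Total distinct subformulas = 7

7


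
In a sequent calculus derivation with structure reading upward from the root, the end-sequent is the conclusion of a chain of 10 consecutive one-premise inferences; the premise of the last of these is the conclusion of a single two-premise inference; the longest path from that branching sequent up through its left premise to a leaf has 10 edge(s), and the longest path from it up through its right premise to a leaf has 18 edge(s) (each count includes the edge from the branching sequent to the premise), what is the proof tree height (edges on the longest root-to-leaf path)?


Longest path through the left premise: 10 edges (measured from the branching sequent)
Longest path through the right premise: 18 edges
Height of the subtree rooted at the branching sequent: max(10, 18) = 18
The branching sequent sits 10 edges above the root (the chain of one-premise inferences), so height = 18 + 10 = 28

28


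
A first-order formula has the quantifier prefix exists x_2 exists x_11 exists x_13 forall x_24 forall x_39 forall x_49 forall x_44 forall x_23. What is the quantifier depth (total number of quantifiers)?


Quantifier prefix has 8 quantifier symbols.
Quantifier depth = 8

8


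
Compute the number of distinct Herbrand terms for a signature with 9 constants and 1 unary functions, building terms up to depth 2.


Herbrand terms by depth:
Depth 0: 9 constants
Depth 1: 9 new terms (running total: 18)
Depth 2: 9 new terms (running total: 27)
Total distinct ground terms = 27

27


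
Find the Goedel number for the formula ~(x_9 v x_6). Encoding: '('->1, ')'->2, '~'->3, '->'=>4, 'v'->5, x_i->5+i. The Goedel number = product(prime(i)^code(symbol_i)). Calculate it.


Formula: ~(x_9 v x_6)
Symbol codes: [3, 1, 14, 5, 11, 2]
Primes: [2, 3, 5, 7, 11, 13]
p_1^3 = 2^3 = 8
p_2^1 = 3^1 = 3
p_3^14 = 5^14 = 6103515625
p_4^5 = 7^5 = 16807
p_5^11 = 11^11 = 285311670611
p_6^2 = 13^2 = 169
Product = 118710119956799415966796875000

118710119956799415966796875000


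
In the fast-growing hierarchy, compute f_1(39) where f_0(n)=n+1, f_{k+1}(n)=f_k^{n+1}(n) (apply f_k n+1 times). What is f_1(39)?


f_1(39) = f_0^40(39)
f_0 adds 1 each time, applied 40 times.
f_1(39) = 39 + 40 = 79

79


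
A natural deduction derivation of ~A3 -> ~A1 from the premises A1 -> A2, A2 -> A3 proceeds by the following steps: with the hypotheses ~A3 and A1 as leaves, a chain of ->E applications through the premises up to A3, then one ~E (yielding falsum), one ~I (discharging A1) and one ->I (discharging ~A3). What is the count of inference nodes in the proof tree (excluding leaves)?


From hypothesis A1, 2 ->E steps along the 2 premises yield A3.
~E with hypothesis ~A3 gives falsum (1 node); ~I discharging A1 gives ~A1 (1 node); ->I discharging ~A3 gives the goal (1 node).
Total = 2 + 3 = 5 inference nodes.

5


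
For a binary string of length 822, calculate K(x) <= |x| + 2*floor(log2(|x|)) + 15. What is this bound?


floor(log2(822)) = 9
2 * 9 = 18
K(x) <= 822 + 18 + 15 = 855

855


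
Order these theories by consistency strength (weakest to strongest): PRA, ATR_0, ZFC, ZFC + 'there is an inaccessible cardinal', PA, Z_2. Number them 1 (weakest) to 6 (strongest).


Ordering by consistency strength:
1. PRA
2. PA
3. ATR_0
4. Z_2
5. ZFC
6. ZFC + 'there is an inaccessible cardinal'


PRA=1, ATR_0=3, ZFC=5, ZFC + 'there is an inaccessible cardinal'=6, PA=2, Z_2=4


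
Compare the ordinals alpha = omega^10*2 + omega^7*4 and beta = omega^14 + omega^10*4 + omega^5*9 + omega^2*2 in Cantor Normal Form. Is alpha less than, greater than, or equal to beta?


Compare term by term from highest exponent:
alpha = omega^10*2 + omega^7*4
beta = omega^14 + omega^10*4 + omega^5*9 + omega^2*2
Term 1: alpha has omega^10*2, beta has omega^14*1
Term 2: alpha has omega^7*4, beta has omega^10*4
Term 3: alpha has omega^0*0, beta has omega^5*9
Term 4: alpha has omega^0*0, beta has omega^2*2
Result: alpha < beta

alpha < beta


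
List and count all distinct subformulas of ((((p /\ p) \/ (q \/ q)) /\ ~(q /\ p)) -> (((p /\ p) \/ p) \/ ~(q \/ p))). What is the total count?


Formula: ((((p /\ p) \/ (q \/ q)) /\ ~(q /\ p)) -> (((p /\ p) \/ p) \/ ~(q \/ p)))
Subformulas found:
  1. q
  2. p
  3. (q /\ p)
  4. (q \/ p)
  5. (p /\ p)
  6. (q \/ q)
  7. ~(q \/ p)
  8. ~(q /\ p)
  9. ((p /\ p) \/ p)
  10. ((p /\ p) \/ (q \/ q))
  11. (((p /\ p) \/ p) \/ ~(q \/ p))
  12. (((p /\ p) \/ (q \/ q)) /\ ~(q /\ p))
  13. ((((p /\ p) \/ (q \/ q)) /\ ~(q /\ p)) -> (((p /\ p) \/ p) \/ ~(q \/ p)))
Total distinct subformulas = 13

13


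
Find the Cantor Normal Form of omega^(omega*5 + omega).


omega^(omega*5 + omega):
Both terms of the exponent have the same exponent 1, so they merge: omega*5 + omega = omega*(5+1) = omega*6.
omega raised to a CNF ordinal is a single CNF term: Result = omega^(omega*6)

omega^(omega*6)


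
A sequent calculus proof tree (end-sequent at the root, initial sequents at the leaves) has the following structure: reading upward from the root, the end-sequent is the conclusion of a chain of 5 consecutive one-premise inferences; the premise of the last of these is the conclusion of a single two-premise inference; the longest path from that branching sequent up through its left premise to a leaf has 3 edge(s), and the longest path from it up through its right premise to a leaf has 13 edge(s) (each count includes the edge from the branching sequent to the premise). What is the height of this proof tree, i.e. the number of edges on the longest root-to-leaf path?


Longest path through the left premise: 3 edges (measured from the branching sequent)
Longest path through the right premise: 13 edges
Height of the subtree rooted at the branching sequent: max(3, 13) = 13
The branching sequent sits 5 edges above the root (the chain of one-premise inferences), so height = 13 + 5 = 18

18


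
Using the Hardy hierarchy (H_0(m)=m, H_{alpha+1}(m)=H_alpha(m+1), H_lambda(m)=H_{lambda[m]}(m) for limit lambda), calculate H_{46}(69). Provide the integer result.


H_46(69):
For finite ordinals k, H_k(n) = n + k (each successor step adds 1).
H_46(69) = 69 + 46 = 115

115


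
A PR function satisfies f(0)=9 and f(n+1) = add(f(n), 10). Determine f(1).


f(0) = 9
f(1) = add(f(0), 10) = add(9, 10) = 19


19


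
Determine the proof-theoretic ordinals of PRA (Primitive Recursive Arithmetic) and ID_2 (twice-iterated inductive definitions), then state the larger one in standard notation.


Proof-theoretic ordinal of PRA (Primitive Recursive Arithmetic): omega^omega
Proof-theoretic ordinal of ID_2 (twice-iterated inductive definitions): psi_0(epsilon_{Omega_2+1})
Comparing: omega^omega < psi_0(epsilon_{Omega_2+1}).
The larger ordinal is psi_0(epsilon_{Omega_2+1}) (from ID_2 (twice-iterated inductive definitions)).

psi_0(epsilon_{Omega_2+1})


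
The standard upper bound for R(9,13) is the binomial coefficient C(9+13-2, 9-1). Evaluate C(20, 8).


R(9,13) <= C(9+13-2, 9-1) = C(20, 8)
C(20, 8) = 20! / (8! * 12!)
= 125970

125970


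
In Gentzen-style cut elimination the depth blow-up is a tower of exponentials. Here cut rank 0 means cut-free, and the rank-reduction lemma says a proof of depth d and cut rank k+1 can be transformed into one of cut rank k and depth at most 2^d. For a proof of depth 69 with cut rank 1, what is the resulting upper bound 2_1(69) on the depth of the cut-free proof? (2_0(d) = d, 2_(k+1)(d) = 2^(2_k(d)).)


Each rank reduction sends depth d to at most 2^d; cut rank r needs r reductions.
2_0(69) = 69
2_1(69) = 2^69 = 590295810358705651712
Cut-free depth bound = 590295810358705651712

590295810358705651712


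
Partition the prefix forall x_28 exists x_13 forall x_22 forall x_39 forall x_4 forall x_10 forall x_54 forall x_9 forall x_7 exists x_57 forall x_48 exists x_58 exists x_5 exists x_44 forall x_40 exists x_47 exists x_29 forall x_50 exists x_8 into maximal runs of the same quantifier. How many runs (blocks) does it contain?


Alternations = 9.
Blocks = alternations + 1 = 10

10


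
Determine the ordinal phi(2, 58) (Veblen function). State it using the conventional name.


phi(2, 58):
phi(2, beta) = zeta_beta (the beta-th zeta number, fixed point of epsilon).
phi(2, 58) = zeta_58

zeta_58


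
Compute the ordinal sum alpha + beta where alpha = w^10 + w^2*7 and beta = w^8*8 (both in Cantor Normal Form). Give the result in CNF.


Ordinal addition (w^10 + w^2*7) + w^8*8:
alpha's leading term has exponent 10 > beta's exponent 8, so it survives.
alpha's tail term has exponent 2 < beta's exponent 8, so it is absorbed by beta.
In ordinal addition, any term followed by a strictly larger-exponent term is absorbed.
Result = w^10 + w^8*8

w^10 + w^8*8


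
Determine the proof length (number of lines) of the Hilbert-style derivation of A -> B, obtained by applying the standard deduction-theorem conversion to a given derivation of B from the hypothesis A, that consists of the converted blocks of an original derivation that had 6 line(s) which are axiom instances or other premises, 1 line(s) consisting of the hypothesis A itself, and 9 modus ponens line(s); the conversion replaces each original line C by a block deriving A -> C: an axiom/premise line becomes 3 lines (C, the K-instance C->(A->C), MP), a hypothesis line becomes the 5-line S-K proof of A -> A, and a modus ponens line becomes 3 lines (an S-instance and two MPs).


Deduction-theorem conversion, block by block:
- 6 axiom/premise lines -> 3 lines each = 18
- 1 hypothesis lines -> 5 lines each (identity proof A->A) = 5
- 9 MP lines -> 3 lines each (S-instance, MP, MP) = 27
Total = 18 + 5 + 27 = 50 lines.

50


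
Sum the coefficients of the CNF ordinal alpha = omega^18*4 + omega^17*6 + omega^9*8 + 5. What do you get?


CNF: omega^18*4 + omega^17*6 + omega^9*8 + 5
Coefficients: 4 + 6 + 8 + 5 = 23

23


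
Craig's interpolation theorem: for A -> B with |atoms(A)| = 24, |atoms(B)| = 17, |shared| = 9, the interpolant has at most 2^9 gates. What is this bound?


Shared atoms = 9
Craig interpolant size bound = 2^9
= 512

512


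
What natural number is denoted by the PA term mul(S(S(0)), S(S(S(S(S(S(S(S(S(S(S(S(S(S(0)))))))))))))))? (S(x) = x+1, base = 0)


mul(S^2(0), S^14(0)):
S^2(0) = 2
S^14(0) = 14
2 * 14 = 28

28


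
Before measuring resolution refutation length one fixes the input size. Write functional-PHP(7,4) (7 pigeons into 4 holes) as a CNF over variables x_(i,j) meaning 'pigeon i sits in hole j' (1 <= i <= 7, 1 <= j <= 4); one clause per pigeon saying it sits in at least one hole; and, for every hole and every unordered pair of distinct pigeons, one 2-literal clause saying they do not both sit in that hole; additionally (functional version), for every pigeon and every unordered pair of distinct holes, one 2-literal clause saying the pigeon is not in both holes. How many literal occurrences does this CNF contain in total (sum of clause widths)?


functional-PHP(7,4): 7 pigeons, 4 holes, 7*4 = 28 variables.
- pigeon clauses: one per pigeon -> 7 clauses of width 4 -> 28 literals
- hole clauses: 4 holes * C(7,2) = 4 * 21 -> 84 clauses of width 2 -> 168 literals
- functional clauses: 7 pigeons * C(4,2) = 7 * 6 -> 42 clauses of width 2 -> 84 literals
Total literal occurrences = 28 + 168 + 84 = 280

280


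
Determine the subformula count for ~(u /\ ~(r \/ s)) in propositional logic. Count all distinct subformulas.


Formula: ~(u /\ ~(r \/ s))
Subformulas found:
  1. u
  2. s
  3. r
  4. (r \/ s)
  5. ~(r \/ s)
  6. (u /\ ~(r \/ s))
  7. ~(u /\ ~(r \/ s))
Total distinct subformulas = 7

7


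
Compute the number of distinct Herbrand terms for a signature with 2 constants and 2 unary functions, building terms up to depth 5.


Herbrand terms by depth:
Depth 0: 2 constants
Depth 1: 4 new terms (running total: 6)
Depth 2: 8 new terms (running total: 14)
Depth 3: 16 new terms (running total: 30)
Depth 4: 32 new terms (running total: 62)
Depth 5: 64 new terms (running total: 126)
Total distinct ground terms = 126

126


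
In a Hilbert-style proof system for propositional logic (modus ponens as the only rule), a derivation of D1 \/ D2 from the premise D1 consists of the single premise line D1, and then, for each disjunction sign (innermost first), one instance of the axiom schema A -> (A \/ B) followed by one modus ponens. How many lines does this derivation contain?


Building the left-nested 2-ary disjunction from D1:
- 1 premise line (D1)
- 2 disjuncts means 1 disjunction sign; each needs 1 axiom instance + 1 MP = 2 lines: 2 * 1 = 2
Total = 1 + 2 = 3 lines.

3


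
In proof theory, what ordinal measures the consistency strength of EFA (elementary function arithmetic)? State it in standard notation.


The proof-theoretic ordinal of EFA (elementary function arithmetic) is a standard result in ordinal analysis.
This ordinal is the supremum of order types of primitive recursive well-orderings
that the theory can prove to be well-ordered.
For EFA (elementary function arithmetic), the proof-theoretic ordinal is omega^3.

omega^3


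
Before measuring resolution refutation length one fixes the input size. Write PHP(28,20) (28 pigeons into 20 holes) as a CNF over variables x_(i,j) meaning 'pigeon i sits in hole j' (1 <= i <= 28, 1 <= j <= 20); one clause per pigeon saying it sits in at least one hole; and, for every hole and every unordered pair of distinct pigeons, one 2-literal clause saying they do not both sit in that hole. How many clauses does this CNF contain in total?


PHP(28,20): 28 pigeons, 20 holes, 28*20 = 560 variables.
- pigeon clauses: one per pigeon -> 28 clauses
- hole clauses: 20 holes * C(28,2) = 20 * 378 -> 7560 clauses
Total clauses = 28 + 7560 = 7588

7588
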